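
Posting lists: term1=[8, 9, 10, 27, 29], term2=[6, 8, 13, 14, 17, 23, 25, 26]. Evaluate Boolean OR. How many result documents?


Boolean OR: find union of posting lists
term1 docs: [8, 9, 10, 27, 29]
term2 docs: [6, 8, 13, 14, 17, 23, 25, 26]
Union: [6, 8, 9, 10, 13, 14, 17, 23, 25, 26, 27, 29]
|union| = 12

12


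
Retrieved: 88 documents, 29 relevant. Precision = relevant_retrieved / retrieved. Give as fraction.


Precision = relevant_retrieved / total_retrieved
= 29 / 88
= 29 / (29 + 59)
= 29/88

29/88


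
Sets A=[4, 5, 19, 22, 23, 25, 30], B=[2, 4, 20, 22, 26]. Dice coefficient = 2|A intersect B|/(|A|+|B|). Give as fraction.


A intersect B = [4, 22]
|A intersect B| = 2
|A| = 7, |B| = 5
Dice = 2*2 / (7+5)
= 4 / 12 = 1/3

1/3


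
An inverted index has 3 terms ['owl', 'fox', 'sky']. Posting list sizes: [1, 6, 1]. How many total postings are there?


Summing posting list sizes:
'owl': 1 postings
'fox': 6 postings
'sky': 1 postings
Total = 1 + 6 + 1 = 8

8


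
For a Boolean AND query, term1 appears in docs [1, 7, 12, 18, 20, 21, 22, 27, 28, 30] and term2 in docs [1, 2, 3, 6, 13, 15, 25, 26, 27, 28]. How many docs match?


Boolean AND: find intersection of posting lists
term1 docs: [1, 7, 12, 18, 20, 21, 22, 27, 28, 30]
term2 docs: [1, 2, 3, 6, 13, 15, 25, 26, 27, 28]
Intersection: [1, 27, 28]
|intersection| = 3

3


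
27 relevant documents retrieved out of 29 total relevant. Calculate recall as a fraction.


Recall = retrieved_relevant / total_relevant
= 27 / 29
= 27 / (27 + 2)
= 27/29

27/29


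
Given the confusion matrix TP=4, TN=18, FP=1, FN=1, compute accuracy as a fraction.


Accuracy = (TP + TN) / (TP + TN + FP + FN)
TP + TN = 4 + 18 = 22
Total = 4 + 18 + 1 + 1 = 24
Accuracy = 22 / 24 = 11/12

11/12


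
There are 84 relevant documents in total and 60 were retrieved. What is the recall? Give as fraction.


Recall = retrieved_relevant / total_relevant
= 60 / 84
= 60 / (60 + 24)
= 5/7

5/7


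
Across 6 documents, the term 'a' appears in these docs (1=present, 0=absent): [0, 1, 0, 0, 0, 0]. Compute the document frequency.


Checking each document for 'a':
Doc 1: absent
Doc 2: present
Doc 3: absent
Doc 4: absent
Doc 5: absent
Doc 6: absent
df = sum of presences = 0 + 1 + 0 + 0 + 0 + 0 = 1

1


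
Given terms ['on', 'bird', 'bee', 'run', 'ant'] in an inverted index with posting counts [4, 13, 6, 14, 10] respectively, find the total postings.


Summing posting list sizes:
'on': 4 postings
'bird': 13 postings
'bee': 6 postings
'run': 14 postings
'ant': 10 postings
Total = 4 + 13 + 6 + 14 + 10 = 47

47


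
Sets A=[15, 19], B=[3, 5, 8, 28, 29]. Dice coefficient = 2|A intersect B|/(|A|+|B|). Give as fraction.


A intersect B = []
|A intersect B| = 0
|A| = 2, |B| = 5
Dice = 2*0 / (2+5)
= 0 / 7 = 0

0


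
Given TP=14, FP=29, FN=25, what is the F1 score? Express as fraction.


F1 = 2 * P * R / (P + R)
P = TP/(TP+FP) = 14/43 = 14/43
R = TP/(TP+FN) = 14/39 = 14/39
2 * P * R = 2 * 14/43 * 14/39 = 392/1677
P + R = 14/43 + 14/39 = 1148/1677
F1 = 392/1677 / 1148/1677 = 14/41

14/41


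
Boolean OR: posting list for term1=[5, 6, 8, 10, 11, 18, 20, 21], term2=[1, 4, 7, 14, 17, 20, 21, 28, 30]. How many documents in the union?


Boolean OR: find union of posting lists
term1 docs: [5, 6, 8, 10, 11, 18, 20, 21]
term2 docs: [1, 4, 7, 14, 17, 20, 21, 28, 30]
Union: [1, 4, 5, 6, 7, 8, 10, 11, 14, 17, 18, 20, 21, 28, 30]
|union| = 15

15


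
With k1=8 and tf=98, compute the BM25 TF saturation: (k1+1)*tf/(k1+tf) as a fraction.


BM25 TF component = (k1+1)*tf / (k1+tf)
k1 = 8, tf = 98
Numerator = (8+1)*98 = 882
Denominator = 8 + 98 = 106
= 882/106 = 441/53

441/53


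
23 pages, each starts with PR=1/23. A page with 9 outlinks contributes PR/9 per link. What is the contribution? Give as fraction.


Initial PR = 1/23 = 1/23
Outlinks = 9
Contribution per link = PR / outlinks
= 1/23 / 9
= 1/207

1/207


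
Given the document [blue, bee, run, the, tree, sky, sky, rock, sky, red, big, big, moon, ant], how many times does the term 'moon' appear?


Document has 14 words
Scanning for 'moon':
Found at positions: [12]
Count = 1

1


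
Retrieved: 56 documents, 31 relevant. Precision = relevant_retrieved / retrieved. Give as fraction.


Precision = relevant_retrieved / total_retrieved
= 31 / 56
= 31 / (31 + 25)
= 31/56

31/56


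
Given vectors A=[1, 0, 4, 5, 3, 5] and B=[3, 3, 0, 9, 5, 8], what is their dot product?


Dot product = sum of element-wise products
A[0]*B[0] = 1*3 = 3
A[1]*B[1] = 0*3 = 0
A[2]*B[2] = 4*0 = 0
A[3]*B[3] = 5*9 = 45
A[4]*B[4] = 3*5 = 15
A[5]*B[5] = 5*8 = 40
Sum = 3 + 0 + 0 + 45 + 15 + 40 = 103

103


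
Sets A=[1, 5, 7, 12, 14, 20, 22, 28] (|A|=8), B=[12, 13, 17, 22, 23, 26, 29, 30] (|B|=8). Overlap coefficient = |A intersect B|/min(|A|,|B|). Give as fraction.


A intersect B = [12, 22]
|A intersect B| = 2
min(|A|, |B|) = min(8, 8) = 8
Overlap = 2 / 8 = 1/4

1/4


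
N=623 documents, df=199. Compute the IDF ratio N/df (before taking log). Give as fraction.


IDF ratio = N / df
= 623 / 199
= 623/199

623/199


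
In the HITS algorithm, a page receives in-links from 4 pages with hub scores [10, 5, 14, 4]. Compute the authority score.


Authority = sum of hub scores of in-linkers
In-link 1: hub score = 10
In-link 2: hub score = 5
In-link 3: hub score = 14
In-link 4: hub score = 4
Authority = 10 + 5 + 14 + 4 = 33

33


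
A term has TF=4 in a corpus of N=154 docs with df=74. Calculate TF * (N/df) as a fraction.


TF * (N/df)
= 4 * (154/74)
= 4 * 77/37
= 308/37

308/37


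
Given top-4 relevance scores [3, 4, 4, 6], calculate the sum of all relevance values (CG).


Cumulative Gain = sum of relevance scores
Position 1: rel=3, running sum=3
Position 2: rel=4, running sum=7
Position 3: rel=4, running sum=11
Position 4: rel=6, running sum=17
CG = 17

17


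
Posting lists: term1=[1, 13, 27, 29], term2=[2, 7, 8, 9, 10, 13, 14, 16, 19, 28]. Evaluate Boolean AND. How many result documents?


Boolean AND: find intersection of posting lists
term1 docs: [1, 13, 27, 29]
term2 docs: [2, 7, 8, 9, 10, 13, 14, 16, 19, 28]
Intersection: [13]
|intersection| = 1

1


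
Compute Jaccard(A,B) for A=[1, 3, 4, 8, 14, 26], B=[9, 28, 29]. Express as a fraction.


A intersect B = []
|A intersect B| = 0
A union B = [1, 3, 4, 8, 9, 14, 26, 28, 29]
|A union B| = 9
Jaccard = 0/9 = 0

0


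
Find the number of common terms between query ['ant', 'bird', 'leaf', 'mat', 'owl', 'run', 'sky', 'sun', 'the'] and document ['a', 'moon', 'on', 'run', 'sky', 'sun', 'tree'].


Query terms: ['ant', 'bird', 'leaf', 'mat', 'owl', 'run', 'sky', 'sun', 'the']
Document terms: ['a', 'moon', 'on', 'run', 'sky', 'sun', 'tree']
Common terms: ['run', 'sky', 'sun']
Overlap count = 3

3


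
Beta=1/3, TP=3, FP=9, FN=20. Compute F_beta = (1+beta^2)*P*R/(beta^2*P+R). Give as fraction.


P = TP/(TP+FP) = 3/12 = 1/4
R = TP/(TP+FN) = 3/23 = 3/23
beta^2 = 1/3^2 = 1/9
(1 + beta^2) = 10/9
Numerator = (1+beta^2)*P*R = 5/138
Denominator = beta^2*P + R = 1/36 + 3/23 = 131/828
F_beta = 30/131

30/131


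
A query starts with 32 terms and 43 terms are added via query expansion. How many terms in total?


Original terms: 32
Expansion terms: 43
Total = 32 + 43 = 75

75


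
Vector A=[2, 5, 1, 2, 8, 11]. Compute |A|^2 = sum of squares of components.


|A|^2 = sum of squared components
A[0]^2 = 2^2 = 4
A[1]^2 = 5^2 = 25
A[2]^2 = 1^2 = 1
A[3]^2 = 2^2 = 4
A[4]^2 = 8^2 = 64
A[5]^2 = 11^2 = 121
Sum = 4 + 25 + 1 + 4 + 64 + 121 = 219

219


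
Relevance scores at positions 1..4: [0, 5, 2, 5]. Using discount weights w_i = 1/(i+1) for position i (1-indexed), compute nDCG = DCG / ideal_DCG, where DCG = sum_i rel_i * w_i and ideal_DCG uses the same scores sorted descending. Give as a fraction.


Position discount weights w_i = 1/(i+1) for i=1..4:
Weights = [1/2, 1/3, 1/4, 1/5]
Actual relevance: [0, 5, 2, 5]
DCG = 0/2 + 5/3 + 2/4 + 5/5 = 19/6
Ideal relevance (sorted desc): [5, 5, 2, 0]
Ideal DCG = 5/2 + 5/3 + 2/4 + 0/5 = 14/3
nDCG = DCG / ideal_DCG = 19/6 / 14/3 = 19/28

19/28


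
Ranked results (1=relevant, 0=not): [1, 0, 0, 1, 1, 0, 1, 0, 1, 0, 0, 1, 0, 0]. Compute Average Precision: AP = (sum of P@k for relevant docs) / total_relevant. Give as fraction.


Computing P@k for each relevant position:
Position 1: relevant, P@1 = 1/1 = 1
Position 2: not relevant
Position 3: not relevant
Position 4: relevant, P@4 = 2/4 = 1/2
Position 5: relevant, P@5 = 3/5 = 3/5
Position 6: not relevant
Position 7: relevant, P@7 = 4/7 = 4/7
Position 8: not relevant
Position 9: relevant, P@9 = 5/9 = 5/9
Position 10: not relevant
Position 11: not relevant
Position 12: relevant, P@12 = 6/12 = 1/2
Position 13: not relevant
Position 14: not relevant
Sum of P@k = 1 + 1/2 + 3/5 + 4/7 + 5/9 + 1/2 = 1174/315
AP = 1174/315 / 6 = 587/945

587/945


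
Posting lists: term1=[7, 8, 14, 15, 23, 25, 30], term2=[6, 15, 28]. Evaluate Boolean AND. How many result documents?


Boolean AND: find intersection of posting lists
term1 docs: [7, 8, 14, 15, 23, 25, 30]
term2 docs: [6, 15, 28]
Intersection: [15]
|intersection| = 1

1


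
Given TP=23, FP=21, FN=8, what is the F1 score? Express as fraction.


F1 = 2 * P * R / (P + R)
P = TP/(TP+FP) = 23/44 = 23/44
R = TP/(TP+FN) = 23/31 = 23/31
2 * P * R = 2 * 23/44 * 23/31 = 529/682
P + R = 23/44 + 23/31 = 1725/1364
F1 = 529/682 / 1725/1364 = 46/75

46/75


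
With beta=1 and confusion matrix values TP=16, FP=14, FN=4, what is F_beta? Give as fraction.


P = TP/(TP+FP) = 16/30 = 8/15
R = TP/(TP+FN) = 16/20 = 4/5
beta^2 = 1^2 = 1
(1 + beta^2) = 2
Numerator = (1+beta^2)*P*R = 64/75
Denominator = beta^2*P + R = 8/15 + 4/5 = 4/3
F_beta = 16/25

16/25


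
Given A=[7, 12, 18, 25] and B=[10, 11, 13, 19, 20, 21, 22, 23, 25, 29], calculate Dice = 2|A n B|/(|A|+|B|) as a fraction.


A intersect B = [25]
|A intersect B| = 1
|A| = 4, |B| = 10
Dice = 2*1 / (4+10)
= 2 / 14 = 1/7

1/7


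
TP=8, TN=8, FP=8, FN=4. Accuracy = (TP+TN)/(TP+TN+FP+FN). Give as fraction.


Accuracy = (TP + TN) / (TP + TN + FP + FN)
TP + TN = 8 + 8 = 16
Total = 8 + 8 + 8 + 4 = 28
Accuracy = 16 / 28 = 4/7

4/7


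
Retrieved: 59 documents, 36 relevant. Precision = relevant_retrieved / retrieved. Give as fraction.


Precision = relevant_retrieved / total_retrieved
= 36 / 59
= 36 / (36 + 23)
= 36/59

36/59


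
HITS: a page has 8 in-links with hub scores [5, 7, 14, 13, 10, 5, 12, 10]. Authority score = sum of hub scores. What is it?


Authority = sum of hub scores of in-linkers
In-link 1: hub score = 5
In-link 2: hub score = 7
In-link 3: hub score = 14
In-link 4: hub score = 13
In-link 5: hub score = 10
In-link 6: hub score = 5
In-link 7: hub score = 12
In-link 8: hub score = 10
Authority = 5 + 7 + 14 + 13 + 10 + 5 + 12 + 10 = 76

76


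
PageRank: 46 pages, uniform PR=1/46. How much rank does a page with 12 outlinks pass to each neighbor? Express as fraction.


Initial PR = 1/46 = 1/46
Outlinks = 12
Contribution per link = PR / outlinks
= 1/46 / 12
= 1/552

1/552


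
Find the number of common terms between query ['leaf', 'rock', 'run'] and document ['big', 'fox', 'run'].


Query terms: ['leaf', 'rock', 'run']
Document terms: ['big', 'fox', 'run']
Common terms: ['run']
Overlap count = 1

1


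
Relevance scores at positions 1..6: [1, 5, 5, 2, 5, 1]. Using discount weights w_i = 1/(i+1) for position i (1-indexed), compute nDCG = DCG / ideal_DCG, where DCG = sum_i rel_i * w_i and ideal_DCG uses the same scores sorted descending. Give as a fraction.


Position discount weights w_i = 1/(i+1) for i=1..6:
Weights = [1/2, 1/3, 1/4, 1/5, 1/6, 1/7]
Actual relevance: [1, 5, 5, 2, 5, 1]
DCG = 1/2 + 5/3 + 5/4 + 2/5 + 5/6 + 1/7 = 671/140
Ideal relevance (sorted desc): [5, 5, 5, 2, 1, 1]
Ideal DCG = 5/2 + 5/3 + 5/4 + 2/5 + 1/6 + 1/7 = 2573/420
nDCG = DCG / ideal_DCG = 671/140 / 2573/420 = 2013/2573

2013/2573


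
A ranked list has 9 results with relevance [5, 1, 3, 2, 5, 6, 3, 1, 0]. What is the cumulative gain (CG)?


Cumulative Gain = sum of relevance scores
Position 1: rel=5, running sum=5
Position 2: rel=1, running sum=6
Position 3: rel=3, running sum=9
Position 4: rel=2, running sum=11
Position 5: rel=5, running sum=16
Position 6: rel=6, running sum=22
Position 7: rel=3, running sum=25
Position 8: rel=1, running sum=26
Position 9: rel=0, running sum=26
CG = 26

26


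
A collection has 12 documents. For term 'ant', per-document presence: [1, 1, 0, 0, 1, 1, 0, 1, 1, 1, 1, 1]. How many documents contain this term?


Checking each document for 'ant':
Doc 1: present
Doc 2: present
Doc 3: absent
Doc 4: absent
Doc 5: present
Doc 6: present
Doc 7: absent
Doc 8: present
Doc 9: present
Doc 10: present
Doc 11: present
Doc 12: present
df = sum of presences = 1 + 1 + 0 + 0 + 1 + 1 + 0 + 1 + 1 + 1 + 1 + 1 = 9

9


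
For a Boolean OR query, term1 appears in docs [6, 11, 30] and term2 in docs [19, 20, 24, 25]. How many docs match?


Boolean OR: find union of posting lists
term1 docs: [6, 11, 30]
term2 docs: [19, 20, 24, 25]
Union: [6, 11, 19, 20, 24, 25, 30]
|union| = 7

7


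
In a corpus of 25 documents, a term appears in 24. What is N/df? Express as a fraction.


IDF ratio = N / df
= 25 / 24
= 25/24

25/24


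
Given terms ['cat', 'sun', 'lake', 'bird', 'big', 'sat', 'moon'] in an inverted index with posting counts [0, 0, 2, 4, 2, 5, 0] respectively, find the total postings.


Summing posting list sizes:
'cat': 0 postings
'sun': 0 postings
'lake': 2 postings
'bird': 4 postings
'big': 2 postings
'sat': 5 postings
'moon': 0 postings
Total = 0 + 0 + 2 + 4 + 2 + 5 + 0 = 13

13


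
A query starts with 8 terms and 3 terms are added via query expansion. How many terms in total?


Original terms: 8
Expansion terms: 3
Total = 8 + 3 = 11

11


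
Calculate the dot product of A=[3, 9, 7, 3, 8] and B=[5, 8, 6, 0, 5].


Dot product = sum of element-wise products
A[0]*B[0] = 3*5 = 15
A[1]*B[1] = 9*8 = 72
A[2]*B[2] = 7*6 = 42
A[3]*B[3] = 3*0 = 0
A[4]*B[4] = 8*5 = 40
Sum = 15 + 72 + 42 + 0 + 40 = 169

169


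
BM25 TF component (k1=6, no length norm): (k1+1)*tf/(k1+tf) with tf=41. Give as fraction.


BM25 TF component = (k1+1)*tf / (k1+tf)
k1 = 6, tf = 41
Numerator = (6+1)*41 = 287
Denominator = 6 + 41 = 47
= 287/47 = 287/47

287/47


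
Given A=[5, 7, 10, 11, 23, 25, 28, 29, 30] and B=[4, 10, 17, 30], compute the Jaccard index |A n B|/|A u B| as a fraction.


A intersect B = [10, 30]
|A intersect B| = 2
A union B = [4, 5, 7, 10, 11, 17, 23, 25, 28, 29, 30]
|A union B| = 11
Jaccard = 2/11 = 2/11

2/11


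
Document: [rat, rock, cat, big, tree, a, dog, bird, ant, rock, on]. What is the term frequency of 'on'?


Document has 11 words
Scanning for 'on':
Found at positions: [10]
Count = 1

1


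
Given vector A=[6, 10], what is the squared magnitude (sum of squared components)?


|A|^2 = sum of squared components
A[0]^2 = 6^2 = 36
A[1]^2 = 10^2 = 100
Sum = 36 + 100 = 136

136


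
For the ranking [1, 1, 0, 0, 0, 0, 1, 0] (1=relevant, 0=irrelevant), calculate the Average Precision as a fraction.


Computing P@k for each relevant position:
Position 1: relevant, P@1 = 1/1 = 1
Position 2: relevant, P@2 = 2/2 = 1
Position 3: not relevant
Position 4: not relevant
Position 5: not relevant
Position 6: not relevant
Position 7: relevant, P@7 = 3/7 = 3/7
Position 8: not relevant
Sum of P@k = 1 + 1 + 3/7 = 17/7
AP = 17/7 / 3 = 17/21

17/21


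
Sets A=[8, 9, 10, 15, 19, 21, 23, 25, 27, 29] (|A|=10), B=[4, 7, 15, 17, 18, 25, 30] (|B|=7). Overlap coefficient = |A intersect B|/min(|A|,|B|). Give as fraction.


A intersect B = [15, 25]
|A intersect B| = 2
min(|A|, |B|) = min(10, 7) = 7
Overlap = 2 / 7 = 2/7

2/7


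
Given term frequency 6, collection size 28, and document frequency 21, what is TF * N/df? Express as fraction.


TF * (N/df)
= 6 * (28/21)
= 6 * 4/3
= 8

8


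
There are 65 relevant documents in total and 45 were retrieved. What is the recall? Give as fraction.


Recall = retrieved_relevant / total_relevant
= 45 / 65
= 45 / (45 + 20)
= 9/13

9/13


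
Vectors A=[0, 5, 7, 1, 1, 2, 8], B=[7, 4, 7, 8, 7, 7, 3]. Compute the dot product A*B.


Dot product = sum of element-wise products
A[0]*B[0] = 0*7 = 0
A[1]*B[1] = 5*4 = 20
A[2]*B[2] = 7*7 = 49
A[3]*B[3] = 1*8 = 8
A[4]*B[4] = 1*7 = 7
A[5]*B[5] = 2*7 = 14
A[6]*B[6] = 8*3 = 24
Sum = 0 + 20 + 49 + 8 + 7 + 14 + 24 = 122

122


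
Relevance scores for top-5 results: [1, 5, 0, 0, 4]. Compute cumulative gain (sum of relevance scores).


Cumulative Gain = sum of relevance scores
Position 1: rel=1, running sum=1
Position 2: rel=5, running sum=6
Position 3: rel=0, running sum=6
Position 4: rel=0, running sum=6
Position 5: rel=4, running sum=10
CG = 10

10


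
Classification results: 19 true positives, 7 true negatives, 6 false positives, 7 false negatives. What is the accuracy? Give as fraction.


Accuracy = (TP + TN) / (TP + TN + FP + FN)
TP + TN = 19 + 7 = 26
Total = 19 + 7 + 6 + 7 = 39
Accuracy = 26 / 39 = 2/3

2/3


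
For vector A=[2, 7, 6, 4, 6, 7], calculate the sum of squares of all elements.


|A|^2 = sum of squared components
A[0]^2 = 2^2 = 4
A[1]^2 = 7^2 = 49
A[2]^2 = 6^2 = 36
A[3]^2 = 4^2 = 16
A[4]^2 = 6^2 = 36
A[5]^2 = 7^2 = 49
Sum = 4 + 49 + 36 + 16 + 36 + 49 = 190

190


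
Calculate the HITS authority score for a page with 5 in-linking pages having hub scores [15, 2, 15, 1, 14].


Authority = sum of hub scores of in-linkers
In-link 1: hub score = 15
In-link 2: hub score = 2
In-link 3: hub score = 15
In-link 4: hub score = 1
In-link 5: hub score = 14
Authority = 15 + 2 + 15 + 1 + 14 = 47

47


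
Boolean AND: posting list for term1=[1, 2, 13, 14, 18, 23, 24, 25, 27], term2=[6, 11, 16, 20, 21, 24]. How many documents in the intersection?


Boolean AND: find intersection of posting lists
term1 docs: [1, 2, 13, 14, 18, 23, 24, 25, 27]
term2 docs: [6, 11, 16, 20, 21, 24]
Intersection: [24]
|intersection| = 1

1


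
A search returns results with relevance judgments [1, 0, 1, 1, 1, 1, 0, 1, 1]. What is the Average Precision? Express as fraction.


Computing P@k for each relevant position:
Position 1: relevant, P@1 = 1/1 = 1
Position 2: not relevant
Position 3: relevant, P@3 = 2/3 = 2/3
Position 4: relevant, P@4 = 3/4 = 3/4
Position 5: relevant, P@5 = 4/5 = 4/5
Position 6: relevant, P@6 = 5/6 = 5/6
Position 7: not relevant
Position 8: relevant, P@8 = 6/8 = 3/4
Position 9: relevant, P@9 = 7/9 = 7/9
Sum of P@k = 1 + 2/3 + 3/4 + 4/5 + 5/6 + 3/4 + 7/9 = 251/45
AP = 251/45 / 7 = 251/315

251/315


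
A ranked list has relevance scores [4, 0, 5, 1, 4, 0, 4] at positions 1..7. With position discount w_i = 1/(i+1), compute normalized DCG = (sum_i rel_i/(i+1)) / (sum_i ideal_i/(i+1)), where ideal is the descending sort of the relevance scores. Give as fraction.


Position discount weights w_i = 1/(i+1) for i=1..7:
Weights = [1/2, 1/3, 1/4, 1/5, 1/6, 1/7, 1/8]
Actual relevance: [4, 0, 5, 1, 4, 0, 4]
DCG = 4/2 + 0/3 + 5/4 + 1/5 + 4/6 + 0/7 + 4/8 = 277/60
Ideal relevance (sorted desc): [5, 4, 4, 4, 1, 0, 0]
Ideal DCG = 5/2 + 4/3 + 4/4 + 4/5 + 1/6 + 0/7 + 0/8 = 29/5
nDCG = DCG / ideal_DCG = 277/60 / 29/5 = 277/348

277/348


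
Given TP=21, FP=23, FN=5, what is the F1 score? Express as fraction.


F1 = 2 * P * R / (P + R)
P = TP/(TP+FP) = 21/44 = 21/44
R = TP/(TP+FN) = 21/26 = 21/26
2 * P * R = 2 * 21/44 * 21/26 = 441/572
P + R = 21/44 + 21/26 = 735/572
F1 = 441/572 / 735/572 = 3/5

3/5


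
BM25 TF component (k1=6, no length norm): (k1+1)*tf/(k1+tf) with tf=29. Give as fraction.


BM25 TF component = (k1+1)*tf / (k1+tf)
k1 = 6, tf = 29
Numerator = (6+1)*29 = 203
Denominator = 6 + 29 = 35
= 203/35 = 29/5

29/5


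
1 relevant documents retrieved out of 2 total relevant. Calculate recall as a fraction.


Recall = retrieved_relevant / total_relevant
= 1 / 2
= 1 / (1 + 1)
= 1/2

1/2


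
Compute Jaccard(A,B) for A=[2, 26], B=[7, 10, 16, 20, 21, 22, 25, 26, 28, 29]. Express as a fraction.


A intersect B = [26]
|A intersect B| = 1
A union B = [2, 7, 10, 16, 20, 21, 22, 25, 26, 28, 29]
|A union B| = 11
Jaccard = 1/11 = 1/11

1/11


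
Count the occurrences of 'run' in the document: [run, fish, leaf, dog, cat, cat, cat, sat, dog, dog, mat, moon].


Document has 12 words
Scanning for 'run':
Found at positions: [0]
Count = 1

1


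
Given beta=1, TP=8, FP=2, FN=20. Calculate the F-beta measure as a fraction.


P = TP/(TP+FP) = 8/10 = 4/5
R = TP/(TP+FN) = 8/28 = 2/7
beta^2 = 1^2 = 1
(1 + beta^2) = 2
Numerator = (1+beta^2)*P*R = 16/35
Denominator = beta^2*P + R = 4/5 + 2/7 = 38/35
F_beta = 8/19

8/19


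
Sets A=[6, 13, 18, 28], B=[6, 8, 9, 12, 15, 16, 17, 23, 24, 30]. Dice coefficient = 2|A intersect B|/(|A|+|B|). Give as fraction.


A intersect B = [6]
|A intersect B| = 1
|A| = 4, |B| = 10
Dice = 2*1 / (4+10)
= 2 / 14 = 1/7

1/7


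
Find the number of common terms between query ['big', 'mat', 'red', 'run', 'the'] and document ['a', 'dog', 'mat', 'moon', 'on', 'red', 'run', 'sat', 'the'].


Query terms: ['big', 'mat', 'red', 'run', 'the']
Document terms: ['a', 'dog', 'mat', 'moon', 'on', 'red', 'run', 'sat', 'the']
Common terms: ['mat', 'red', 'run', 'the']
Overlap count = 4

4


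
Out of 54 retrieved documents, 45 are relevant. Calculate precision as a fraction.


Precision = relevant_retrieved / total_retrieved
= 45 / 54
= 45 / (45 + 9)
= 5/6

5/6


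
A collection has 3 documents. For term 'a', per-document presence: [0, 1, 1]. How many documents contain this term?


Checking each document for 'a':
Doc 1: absent
Doc 2: present
Doc 3: present
df = sum of presences = 0 + 1 + 1 = 2

2


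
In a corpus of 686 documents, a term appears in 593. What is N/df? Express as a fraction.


IDF ratio = N / df
= 686 / 593
= 686/593

686/593


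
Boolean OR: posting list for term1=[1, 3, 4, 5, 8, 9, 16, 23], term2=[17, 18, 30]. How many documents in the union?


Boolean OR: find union of posting lists
term1 docs: [1, 3, 4, 5, 8, 9, 16, 23]
term2 docs: [17, 18, 30]
Union: [1, 3, 4, 5, 8, 9, 16, 17, 18, 23, 30]
|union| = 11

11


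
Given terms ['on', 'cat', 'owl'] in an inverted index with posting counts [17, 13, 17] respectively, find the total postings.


Summing posting list sizes:
'on': 17 postings
'cat': 13 postings
'owl': 17 postings
Total = 17 + 13 + 17 = 47

47


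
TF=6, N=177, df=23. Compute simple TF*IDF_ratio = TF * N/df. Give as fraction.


TF * (N/df)
= 6 * (177/23)
= 6 * 177/23
= 1062/23

1062/23


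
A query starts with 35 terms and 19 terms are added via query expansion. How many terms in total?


Original terms: 35
Expansion terms: 19
Total = 35 + 19 = 54

54


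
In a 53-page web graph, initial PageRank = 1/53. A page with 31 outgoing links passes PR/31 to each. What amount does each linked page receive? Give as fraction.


Initial PR = 1/53 = 1/53
Outlinks = 31
Contribution per link = PR / outlinks
= 1/53 / 31
= 1/1643

1/1643


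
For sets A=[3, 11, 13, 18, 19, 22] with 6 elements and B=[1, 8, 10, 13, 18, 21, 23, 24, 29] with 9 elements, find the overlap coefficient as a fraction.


A intersect B = [13, 18]
|A intersect B| = 2
min(|A|, |B|) = min(6, 9) = 6
Overlap = 2 / 6 = 1/3

1/3


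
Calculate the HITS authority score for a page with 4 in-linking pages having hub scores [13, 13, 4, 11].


Authority = sum of hub scores of in-linkers
In-link 1: hub score = 13
In-link 2: hub score = 13
In-link 3: hub score = 4
In-link 4: hub score = 11
Authority = 13 + 13 + 4 + 11 = 41

41


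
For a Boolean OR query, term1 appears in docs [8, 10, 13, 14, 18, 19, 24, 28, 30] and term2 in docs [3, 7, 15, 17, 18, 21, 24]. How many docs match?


Boolean OR: find union of posting lists
term1 docs: [8, 10, 13, 14, 18, 19, 24, 28, 30]
term2 docs: [3, 7, 15, 17, 18, 21, 24]
Union: [3, 7, 8, 10, 13, 14, 15, 17, 18, 19, 21, 24, 28, 30]
|union| = 14

14


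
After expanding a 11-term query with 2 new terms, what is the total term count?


Original terms: 11
Expansion terms: 2
Total = 11 + 2 = 13

13


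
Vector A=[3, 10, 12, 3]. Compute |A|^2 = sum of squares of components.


|A|^2 = sum of squared components
A[0]^2 = 3^2 = 9
A[1]^2 = 10^2 = 100
A[2]^2 = 12^2 = 144
A[3]^2 = 3^2 = 9
Sum = 9 + 100 + 144 + 9 = 262

262


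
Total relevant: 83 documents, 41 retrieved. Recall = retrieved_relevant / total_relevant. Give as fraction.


Recall = retrieved_relevant / total_relevant
= 41 / 83
= 41 / (41 + 42)
= 41/83

41/83


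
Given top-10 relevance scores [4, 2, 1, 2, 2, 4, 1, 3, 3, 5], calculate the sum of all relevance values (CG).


Cumulative Gain = sum of relevance scores
Position 1: rel=4, running sum=4
Position 2: rel=2, running sum=6
Position 3: rel=1, running sum=7
Position 4: rel=2, running sum=9
Position 5: rel=2, running sum=11
Position 6: rel=4, running sum=15
Position 7: rel=1, running sum=16
Position 8: rel=3, running sum=19
Position 9: rel=3, running sum=22
Position 10: rel=5, running sum=27
CG = 27

27


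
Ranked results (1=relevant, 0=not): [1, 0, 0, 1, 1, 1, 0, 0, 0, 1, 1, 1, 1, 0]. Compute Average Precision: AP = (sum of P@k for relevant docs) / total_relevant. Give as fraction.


Computing P@k for each relevant position:
Position 1: relevant, P@1 = 1/1 = 1
Position 2: not relevant
Position 3: not relevant
Position 4: relevant, P@4 = 2/4 = 1/2
Position 5: relevant, P@5 = 3/5 = 3/5
Position 6: relevant, P@6 = 4/6 = 2/3
Position 7: not relevant
Position 8: not relevant
Position 9: not relevant
Position 10: relevant, P@10 = 5/10 = 1/2
Position 11: relevant, P@11 = 6/11 = 6/11
Position 12: relevant, P@12 = 7/12 = 7/12
Position 13: relevant, P@13 = 8/13 = 8/13
Position 14: not relevant
Sum of P@k = 1 + 1/2 + 3/5 + 2/3 + 1/2 + 6/11 + 7/12 + 8/13 = 14331/2860
AP = 14331/2860 / 8 = 14331/22880

14331/22880


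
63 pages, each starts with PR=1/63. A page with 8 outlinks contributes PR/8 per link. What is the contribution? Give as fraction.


Initial PR = 1/63 = 1/63
Outlinks = 8
Contribution per link = PR / outlinks
= 1/63 / 8
= 1/504

1/504


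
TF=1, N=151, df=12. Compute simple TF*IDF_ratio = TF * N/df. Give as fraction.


TF * (N/df)
= 1 * (151/12)
= 1 * 151/12
= 151/12

151/12


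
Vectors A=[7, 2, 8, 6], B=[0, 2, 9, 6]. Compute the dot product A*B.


Dot product = sum of element-wise products
A[0]*B[0] = 7*0 = 0
A[1]*B[1] = 2*2 = 4
A[2]*B[2] = 8*9 = 72
A[3]*B[3] = 6*6 = 36
Sum = 0 + 4 + 72 + 36 = 112

112


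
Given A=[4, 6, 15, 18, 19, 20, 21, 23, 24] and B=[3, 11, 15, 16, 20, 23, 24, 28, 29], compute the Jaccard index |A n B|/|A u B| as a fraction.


A intersect B = [15, 20, 23, 24]
|A intersect B| = 4
A union B = [3, 4, 6, 11, 15, 16, 18, 19, 20, 21, 23, 24, 28, 29]
|A union B| = 14
Jaccard = 4/14 = 2/7

2/7


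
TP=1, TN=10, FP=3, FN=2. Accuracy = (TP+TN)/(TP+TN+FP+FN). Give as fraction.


Accuracy = (TP + TN) / (TP + TN + FP + FN)
TP + TN = 1 + 10 = 11
Total = 1 + 10 + 3 + 2 = 16
Accuracy = 11 / 16 = 11/16

11/16


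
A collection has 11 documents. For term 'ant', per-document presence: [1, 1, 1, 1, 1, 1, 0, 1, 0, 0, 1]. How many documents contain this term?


Checking each document for 'ant':
Doc 1: present
Doc 2: present
Doc 3: present
Doc 4: present
Doc 5: present
Doc 6: present
Doc 7: absent
Doc 8: present
Doc 9: absent
Doc 10: absent
Doc 11: present
df = sum of presences = 1 + 1 + 1 + 1 + 1 + 1 + 0 + 1 + 0 + 0 + 1 = 8

8


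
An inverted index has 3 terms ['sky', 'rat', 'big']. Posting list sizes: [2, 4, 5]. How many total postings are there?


Summing posting list sizes:
'sky': 2 postings
'rat': 4 postings
'big': 5 postings
Total = 2 + 4 + 5 = 11

11


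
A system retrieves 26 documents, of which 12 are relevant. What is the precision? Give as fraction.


Precision = relevant_retrieved / total_retrieved
= 12 / 26
= 12 / (12 + 14)
= 6/13

6/13


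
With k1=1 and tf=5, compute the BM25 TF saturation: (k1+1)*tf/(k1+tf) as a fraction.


BM25 TF component = (k1+1)*tf / (k1+tf)
k1 = 1, tf = 5
Numerator = (1+1)*5 = 10
Denominator = 1 + 5 = 6
= 10/6 = 5/3

5/3


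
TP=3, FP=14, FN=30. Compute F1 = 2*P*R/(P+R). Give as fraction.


F1 = 2 * P * R / (P + R)
P = TP/(TP+FP) = 3/17 = 3/17
R = TP/(TP+FN) = 3/33 = 1/11
2 * P * R = 2 * 3/17 * 1/11 = 6/187
P + R = 3/17 + 1/11 = 50/187
F1 = 6/187 / 50/187 = 3/25

3/25


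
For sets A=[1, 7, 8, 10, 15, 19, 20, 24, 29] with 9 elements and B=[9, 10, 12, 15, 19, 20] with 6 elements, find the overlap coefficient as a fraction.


A intersect B = [10, 15, 19, 20]
|A intersect B| = 4
min(|A|, |B|) = min(9, 6) = 6
Overlap = 4 / 6 = 2/3

2/3


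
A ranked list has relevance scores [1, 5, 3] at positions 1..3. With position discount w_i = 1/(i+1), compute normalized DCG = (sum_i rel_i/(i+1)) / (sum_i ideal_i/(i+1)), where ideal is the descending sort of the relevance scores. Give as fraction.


Position discount weights w_i = 1/(i+1) for i=1..3:
Weights = [1/2, 1/3, 1/4]
Actual relevance: [1, 5, 3]
DCG = 1/2 + 5/3 + 3/4 = 35/12
Ideal relevance (sorted desc): [5, 3, 1]
Ideal DCG = 5/2 + 3/3 + 1/4 = 15/4
nDCG = DCG / ideal_DCG = 35/12 / 15/4 = 7/9

7/9


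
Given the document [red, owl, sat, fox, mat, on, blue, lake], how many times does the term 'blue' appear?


Document has 8 words
Scanning for 'blue':
Found at positions: [6]
Count = 1

1


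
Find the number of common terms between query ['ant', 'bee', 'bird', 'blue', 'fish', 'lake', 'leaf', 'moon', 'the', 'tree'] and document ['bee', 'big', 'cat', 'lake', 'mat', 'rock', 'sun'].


Query terms: ['ant', 'bee', 'bird', 'blue', 'fish', 'lake', 'leaf', 'moon', 'the', 'tree']
Document terms: ['bee', 'big', 'cat', 'lake', 'mat', 'rock', 'sun']
Common terms: ['bee', 'lake']
Overlap count = 2

2


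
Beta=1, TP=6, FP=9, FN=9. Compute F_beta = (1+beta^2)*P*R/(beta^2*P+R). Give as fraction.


P = TP/(TP+FP) = 6/15 = 2/5
R = TP/(TP+FN) = 6/15 = 2/5
beta^2 = 1^2 = 1
(1 + beta^2) = 2
Numerator = (1+beta^2)*P*R = 8/25
Denominator = beta^2*P + R = 2/5 + 2/5 = 4/5
F_beta = 2/5

2/5


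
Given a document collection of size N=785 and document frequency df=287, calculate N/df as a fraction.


IDF ratio = N / df
= 785 / 287
= 785/287

785/287


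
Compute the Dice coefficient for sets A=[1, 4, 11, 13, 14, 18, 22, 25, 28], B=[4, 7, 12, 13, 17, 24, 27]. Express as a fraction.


A intersect B = [4, 13]
|A intersect B| = 2
|A| = 9, |B| = 7
Dice = 2*2 / (9+7)
= 4 / 16 = 1/4

1/4


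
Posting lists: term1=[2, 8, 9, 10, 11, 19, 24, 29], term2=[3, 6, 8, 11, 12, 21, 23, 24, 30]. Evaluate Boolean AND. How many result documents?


Boolean AND: find intersection of posting lists
term1 docs: [2, 8, 9, 10, 11, 19, 24, 29]
term2 docs: [3, 6, 8, 11, 12, 21, 23, 24, 30]
Intersection: [8, 11, 24]
|intersection| = 3

3


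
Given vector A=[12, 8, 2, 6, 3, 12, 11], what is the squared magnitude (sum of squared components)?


|A|^2 = sum of squared components
A[0]^2 = 12^2 = 144
A[1]^2 = 8^2 = 64
A[2]^2 = 2^2 = 4
A[3]^2 = 6^2 = 36
A[4]^2 = 3^2 = 9
A[5]^2 = 12^2 = 144
A[6]^2 = 11^2 = 121
Sum = 144 + 64 + 4 + 36 + 9 + 144 + 121 = 522

522


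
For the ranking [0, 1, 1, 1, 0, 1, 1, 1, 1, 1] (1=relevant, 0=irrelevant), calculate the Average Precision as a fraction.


Computing P@k for each relevant position:
Position 1: not relevant
Position 2: relevant, P@2 = 1/2 = 1/2
Position 3: relevant, P@3 = 2/3 = 2/3
Position 4: relevant, P@4 = 3/4 = 3/4
Position 5: not relevant
Position 6: relevant, P@6 = 4/6 = 2/3
Position 7: relevant, P@7 = 5/7 = 5/7
Position 8: relevant, P@8 = 6/8 = 3/4
Position 9: relevant, P@9 = 7/9 = 7/9
Position 10: relevant, P@10 = 8/10 = 4/5
Sum of P@k = 1/2 + 2/3 + 3/4 + 2/3 + 5/7 + 3/4 + 7/9 + 4/5 = 1772/315
AP = 1772/315 / 8 = 443/630

443/630


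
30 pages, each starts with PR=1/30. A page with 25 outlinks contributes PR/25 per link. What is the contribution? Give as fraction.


Initial PR = 1/30 = 1/30
Outlinks = 25
Contribution per link = PR / outlinks
= 1/30 / 25
= 1/750

1/750


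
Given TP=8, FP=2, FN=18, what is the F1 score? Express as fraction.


F1 = 2 * P * R / (P + R)
P = TP/(TP+FP) = 8/10 = 4/5
R = TP/(TP+FN) = 8/26 = 4/13
2 * P * R = 2 * 4/5 * 4/13 = 32/65
P + R = 4/5 + 4/13 = 72/65
F1 = 32/65 / 72/65 = 4/9

4/9


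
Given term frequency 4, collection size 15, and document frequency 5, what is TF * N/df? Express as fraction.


TF * (N/df)
= 4 * (15/5)
= 4 * 3
= 12

12


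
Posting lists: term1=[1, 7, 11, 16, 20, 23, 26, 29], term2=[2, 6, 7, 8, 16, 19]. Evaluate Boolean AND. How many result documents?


Boolean AND: find intersection of posting lists
term1 docs: [1, 7, 11, 16, 20, 23, 26, 29]
term2 docs: [2, 6, 7, 8, 16, 19]
Intersection: [7, 16]
|intersection| = 2

2


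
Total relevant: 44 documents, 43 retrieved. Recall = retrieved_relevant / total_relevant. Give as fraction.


Recall = retrieved_relevant / total_relevant
= 43 / 44
= 43 / (43 + 1)
= 43/44

43/44


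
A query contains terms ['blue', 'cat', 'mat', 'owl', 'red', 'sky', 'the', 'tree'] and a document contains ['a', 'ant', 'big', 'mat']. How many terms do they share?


Query terms: ['blue', 'cat', 'mat', 'owl', 'red', 'sky', 'the', 'tree']
Document terms: ['a', 'ant', 'big', 'mat']
Common terms: ['mat']
Overlap count = 1

1


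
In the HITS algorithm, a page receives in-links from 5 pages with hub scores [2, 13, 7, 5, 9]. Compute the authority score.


Authority = sum of hub scores of in-linkers
In-link 1: hub score = 2
In-link 2: hub score = 13
In-link 3: hub score = 7
In-link 4: hub score = 5
In-link 5: hub score = 9
Authority = 2 + 13 + 7 + 5 + 9 = 36

36


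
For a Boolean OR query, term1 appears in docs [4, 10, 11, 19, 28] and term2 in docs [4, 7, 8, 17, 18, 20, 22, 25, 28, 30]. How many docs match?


Boolean OR: find union of posting lists
term1 docs: [4, 10, 11, 19, 28]
term2 docs: [4, 7, 8, 17, 18, 20, 22, 25, 28, 30]
Union: [4, 7, 8, 10, 11, 17, 18, 19, 20, 22, 25, 28, 30]
|union| = 13

13


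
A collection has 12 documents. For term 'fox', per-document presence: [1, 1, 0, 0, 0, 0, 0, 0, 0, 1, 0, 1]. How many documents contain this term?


Checking each document for 'fox':
Doc 1: present
Doc 2: present
Doc 3: absent
Doc 4: absent
Doc 5: absent
Doc 6: absent
Doc 7: absent
Doc 8: absent
Doc 9: absent
Doc 10: present
Doc 11: absent
Doc 12: present
df = sum of presences = 1 + 1 + 0 + 0 + 0 + 0 + 0 + 0 + 0 + 1 + 0 + 1 = 4

4


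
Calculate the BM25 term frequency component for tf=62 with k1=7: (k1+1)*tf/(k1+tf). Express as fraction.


BM25 TF component = (k1+1)*tf / (k1+tf)
k1 = 7, tf = 62
Numerator = (7+1)*62 = 496
Denominator = 7 + 62 = 69
= 496/69 = 496/69

496/69


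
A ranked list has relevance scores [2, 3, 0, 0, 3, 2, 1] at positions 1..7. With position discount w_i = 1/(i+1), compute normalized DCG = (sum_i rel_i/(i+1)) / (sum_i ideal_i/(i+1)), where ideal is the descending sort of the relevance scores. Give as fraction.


Position discount weights w_i = 1/(i+1) for i=1..7:
Weights = [1/2, 1/3, 1/4, 1/5, 1/6, 1/7, 1/8]
Actual relevance: [2, 3, 0, 0, 3, 2, 1]
DCG = 2/2 + 3/3 + 0/4 + 0/5 + 3/6 + 2/7 + 1/8 = 163/56
Ideal relevance (sorted desc): [3, 3, 2, 2, 1, 0, 0]
Ideal DCG = 3/2 + 3/3 + 2/4 + 2/5 + 1/6 + 0/7 + 0/8 = 107/30
nDCG = DCG / ideal_DCG = 163/56 / 107/30 = 2445/2996

2445/2996


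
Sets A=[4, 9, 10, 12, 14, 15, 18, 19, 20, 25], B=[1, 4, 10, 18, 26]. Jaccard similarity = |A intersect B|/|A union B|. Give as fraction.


A intersect B = [4, 10, 18]
|A intersect B| = 3
A union B = [1, 4, 9, 10, 12, 14, 15, 18, 19, 20, 25, 26]
|A union B| = 12
Jaccard = 3/12 = 1/4

1/4


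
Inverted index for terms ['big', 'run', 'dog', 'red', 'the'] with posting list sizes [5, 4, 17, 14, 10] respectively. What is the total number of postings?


Summing posting list sizes:
'big': 5 postings
'run': 4 postings
'dog': 17 postings
'red': 14 postings
'the': 10 postings
Total = 5 + 4 + 17 + 14 + 10 = 50

50


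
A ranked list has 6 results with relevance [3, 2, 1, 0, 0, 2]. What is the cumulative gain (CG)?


Cumulative Gain = sum of relevance scores
Position 1: rel=3, running sum=3
Position 2: rel=2, running sum=5
Position 3: rel=1, running sum=6
Position 4: rel=0, running sum=6
Position 5: rel=0, running sum=6
Position 6: rel=2, running sum=8
CG = 8

8


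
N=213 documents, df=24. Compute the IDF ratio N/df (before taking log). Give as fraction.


IDF ratio = N / df
= 213 / 24
= 71/8

71/8


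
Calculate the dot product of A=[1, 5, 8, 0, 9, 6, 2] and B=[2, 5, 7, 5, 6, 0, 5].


Dot product = sum of element-wise products
A[0]*B[0] = 1*2 = 2
A[1]*B[1] = 5*5 = 25
A[2]*B[2] = 8*7 = 56
A[3]*B[3] = 0*5 = 0
A[4]*B[4] = 9*6 = 54
A[5]*B[5] = 6*0 = 0
A[6]*B[6] = 2*5 = 10
Sum = 2 + 25 + 56 + 0 + 54 + 0 + 10 = 147

147


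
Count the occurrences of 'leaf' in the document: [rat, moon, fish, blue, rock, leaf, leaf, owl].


Document has 8 words
Scanning for 'leaf':
Found at positions: [5, 6]
Count = 2

2


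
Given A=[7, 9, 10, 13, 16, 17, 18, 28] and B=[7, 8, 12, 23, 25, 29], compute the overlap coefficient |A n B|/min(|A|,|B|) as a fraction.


A intersect B = [7]
|A intersect B| = 1
min(|A|, |B|) = min(8, 6) = 6
Overlap = 1 / 6 = 1/6

1/6


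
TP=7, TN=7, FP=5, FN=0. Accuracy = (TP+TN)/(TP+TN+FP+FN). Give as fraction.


Accuracy = (TP + TN) / (TP + TN + FP + FN)
TP + TN = 7 + 7 = 14
Total = 7 + 7 + 5 + 0 = 19
Accuracy = 14 / 19 = 14/19

14/19


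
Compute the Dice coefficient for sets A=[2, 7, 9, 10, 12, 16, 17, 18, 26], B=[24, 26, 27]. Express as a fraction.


A intersect B = [26]
|A intersect B| = 1
|A| = 9, |B| = 3
Dice = 2*1 / (9+3)
= 2 / 12 = 1/6

1/6


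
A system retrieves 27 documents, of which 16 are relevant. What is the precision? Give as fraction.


Precision = relevant_retrieved / total_retrieved
= 16 / 27
= 16 / (16 + 11)
= 16/27

16/27


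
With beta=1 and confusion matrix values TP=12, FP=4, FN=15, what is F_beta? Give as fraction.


P = TP/(TP+FP) = 12/16 = 3/4
R = TP/(TP+FN) = 12/27 = 4/9
beta^2 = 1^2 = 1
(1 + beta^2) = 2
Numerator = (1+beta^2)*P*R = 2/3
Denominator = beta^2*P + R = 3/4 + 4/9 = 43/36
F_beta = 24/43

24/43


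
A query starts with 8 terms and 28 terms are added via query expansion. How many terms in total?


Original terms: 8
Expansion terms: 28
Total = 8 + 28 = 36

36


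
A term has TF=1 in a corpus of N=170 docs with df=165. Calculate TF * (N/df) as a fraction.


TF * (N/df)
= 1 * (170/165)
= 1 * 34/33
= 34/33

34/33


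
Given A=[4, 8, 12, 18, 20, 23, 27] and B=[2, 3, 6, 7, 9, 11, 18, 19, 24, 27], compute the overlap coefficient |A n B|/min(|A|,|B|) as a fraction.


A intersect B = [18, 27]
|A intersect B| = 2
min(|A|, |B|) = min(7, 10) = 7
Overlap = 2 / 7 = 2/7

2/7


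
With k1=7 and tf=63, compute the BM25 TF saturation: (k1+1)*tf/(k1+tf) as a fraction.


BM25 TF component = (k1+1)*tf / (k1+tf)
k1 = 7, tf = 63
Numerator = (7+1)*63 = 504
Denominator = 7 + 63 = 70
= 504/70 = 36/5

36/5


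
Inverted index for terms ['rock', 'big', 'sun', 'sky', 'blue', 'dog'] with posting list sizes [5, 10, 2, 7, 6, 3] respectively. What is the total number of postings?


Summing posting list sizes:
'rock': 5 postings
'big': 10 postings
'sun': 2 postings
'sky': 7 postings
'blue': 6 postings
'dog': 3 postings
Total = 5 + 10 + 2 + 7 + 6 + 3 = 33

33


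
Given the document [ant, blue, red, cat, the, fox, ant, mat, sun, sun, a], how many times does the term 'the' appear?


Document has 11 words
Scanning for 'the':
Found at positions: [4]
Count = 1

1


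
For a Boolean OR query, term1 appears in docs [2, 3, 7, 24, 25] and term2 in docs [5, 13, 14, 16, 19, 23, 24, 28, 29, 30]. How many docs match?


Boolean OR: find union of posting lists
term1 docs: [2, 3, 7, 24, 25]
term2 docs: [5, 13, 14, 16, 19, 23, 24, 28, 29, 30]
Union: [2, 3, 5, 7, 13, 14, 16, 19, 23, 24, 25, 28, 29, 30]
|union| = 14

14


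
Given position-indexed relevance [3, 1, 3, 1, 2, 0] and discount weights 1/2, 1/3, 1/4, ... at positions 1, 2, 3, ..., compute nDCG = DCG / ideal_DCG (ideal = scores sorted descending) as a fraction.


Position discount weights w_i = 1/(i+1) for i=1..6:
Weights = [1/2, 1/3, 1/4, 1/5, 1/6, 1/7]
Actual relevance: [3, 1, 3, 1, 2, 0]
DCG = 3/2 + 1/3 + 3/4 + 1/5 + 2/6 + 0/7 = 187/60
Ideal relevance (sorted desc): [3, 3, 2, 1, 1, 0]
Ideal DCG = 3/2 + 3/3 + 2/4 + 1/5 + 1/6 + 0/7 = 101/30
nDCG = DCG / ideal_DCG = 187/60 / 101/30 = 187/202

187/202
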